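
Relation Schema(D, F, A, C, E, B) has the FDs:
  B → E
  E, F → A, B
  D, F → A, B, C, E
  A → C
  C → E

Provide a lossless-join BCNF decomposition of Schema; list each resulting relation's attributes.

Candidate key of the original relation: {D, F}.
Within {A, B, C, D, E, F}: {B}⁺ ∩ {A, B, C, D, E, F} = {B, E}, not the whole set, so B → E violates BCNF; decompose into {B, E} and {A, B, C, D, F}.
{B, E}: every determinant is a superkey — BCNF.
Within {A, B, C, D, F}: {A}⁺ ∩ {A, B, C, D, F} = {A, C}, not the whole set, so A → C violates BCNF; decompose into {A, C} and {A, B, D, F}.
{A, C}: every determinant is a superkey — BCNF.
Within {A, B, D, F}: {A, F}⁺ ∩ {A, B, D, F} = {A, B, F}, not the whole set, so A, F → B violates BCNF; decompose into {A, B, F} and {A, D, F}.
{A, B, F}: every determinant is a superkey — BCNF.
{A, D, F}: every determinant is a superkey — BCNF.

{A, B, F}; {A, C}; {A, D, F}; {B, E}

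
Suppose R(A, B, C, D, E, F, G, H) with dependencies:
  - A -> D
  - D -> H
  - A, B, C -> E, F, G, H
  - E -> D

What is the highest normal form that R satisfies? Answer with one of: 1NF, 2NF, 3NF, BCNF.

1NF

Candidate key: {A, B, C}. Prime attributes: {A, B, C}.
A -> D breaks BCNF: {A}⁺ = {A, D, H}, so {A} is not a superkey.
Because {D} is non-prime and the left side of A -> D is not a superkey, the relation is not in 3NF.
The proper key subset {A} of {A, B, C} determines non-prime {D, H}, so the relation is not even in 2NF.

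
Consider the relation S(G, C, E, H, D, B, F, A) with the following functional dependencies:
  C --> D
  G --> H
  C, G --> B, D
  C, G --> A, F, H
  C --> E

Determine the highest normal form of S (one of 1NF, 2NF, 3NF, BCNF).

Candidate key: {C, G}. Prime attributes: {C, G}.
C --> D breaks BCNF: {C}⁺ = {C, D, E}, so {C} is not a superkey.
Because {D} is non-prime and the left side of C --> D is not a superkey, the relation is not in 3NF.
The proper key subset {C} of {C, G} determines non-prime {D, E}, so the relation is not even in 2NF.

1NF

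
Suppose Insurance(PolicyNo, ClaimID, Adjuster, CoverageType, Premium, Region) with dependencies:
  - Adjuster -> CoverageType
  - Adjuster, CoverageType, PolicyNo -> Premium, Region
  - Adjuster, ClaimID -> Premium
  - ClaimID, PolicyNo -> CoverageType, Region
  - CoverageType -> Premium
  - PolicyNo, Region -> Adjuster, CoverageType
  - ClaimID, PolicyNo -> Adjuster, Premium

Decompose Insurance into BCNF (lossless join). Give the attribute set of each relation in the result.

{Adjuster, CoverageType}; {Adjuster, PolicyNo, Region}; {ClaimID, PolicyNo, Region}; {CoverageType, Premium}

Candidate key of the original relation: {ClaimID, PolicyNo}.
{Adjuster, ClaimID, CoverageType, PolicyNo, Premium, Region}: {Adjuster} determines {Adjuster, CoverageType, Premium} here but is not a superkey — split on Adjuster -> CoverageType, Premium, giving {Adjuster, CoverageType, Premium} and {Adjuster, ClaimID, PolicyNo, Region}.
{Adjuster, CoverageType, Premium}: {CoverageType} determines {CoverageType, Premium} here but is not a superkey — split on CoverageType -> Premium, giving {CoverageType, Premium} and {Adjuster, CoverageType}.
{CoverageType, Premium} has no BCNF violation.
{Adjuster, CoverageType} has no BCNF violation.
{Adjuster, ClaimID, PolicyNo, Region}: {PolicyNo, Region} determines {Adjuster, PolicyNo, Region} here but is not a superkey — split on PolicyNo, Region -> Adjuster, giving {Adjuster, PolicyNo, Region} and {ClaimID, PolicyNo, Region}.
{Adjuster, PolicyNo, Region} has no BCNF violation.
{ClaimID, PolicyNo, Region} has no BCNF violation.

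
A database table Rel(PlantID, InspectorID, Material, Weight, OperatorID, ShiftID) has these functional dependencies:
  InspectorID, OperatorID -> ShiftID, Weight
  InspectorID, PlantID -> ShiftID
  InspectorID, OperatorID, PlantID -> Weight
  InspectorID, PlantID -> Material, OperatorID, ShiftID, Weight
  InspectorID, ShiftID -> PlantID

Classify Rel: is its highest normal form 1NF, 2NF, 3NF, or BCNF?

BCNF

Candidate keys: {InspectorID, OperatorID}, {InspectorID, PlantID}, {InspectorID, ShiftID}. Prime attributes: {InspectorID, OperatorID, PlantID, ShiftID}.
Each dependency's left side is a superkey — BCNF holds.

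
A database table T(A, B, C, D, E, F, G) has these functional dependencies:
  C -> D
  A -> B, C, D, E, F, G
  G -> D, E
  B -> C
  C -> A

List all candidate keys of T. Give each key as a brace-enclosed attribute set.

{A} is a candidate key since {A}⁺ = {A, B, C, D, E, F, G} covers every attribute.
{B} is a candidate key since {B}⁺ = {A, B, C, D, E, F, G} covers every attribute.
{C} is a candidate key since {C}⁺ = {A, B, C, D, E, F, G} covers every attribute.
No proper subset of any of these is a key, and no other minimal superkey exists.

{A}, {B}, {C}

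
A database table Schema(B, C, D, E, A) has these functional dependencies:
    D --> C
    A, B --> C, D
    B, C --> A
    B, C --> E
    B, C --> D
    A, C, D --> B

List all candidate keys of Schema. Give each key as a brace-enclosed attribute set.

{A, B}⁺ = {A, B, C, D, E} — all of the relation — so {A, B} is a candidate key.
{A, D}⁺ = {A, B, C, D, E} — all of the relation — so {A, D} is a candidate key.
{B, C}⁺ = {A, B, C, D, E} — all of the relation — so {B, C} is a candidate key.
{B, D}⁺ = {A, B, C, D, E} — all of the relation — so {B, D} is a candidate key.
These are minimal and exhaustive — every other superkey contains one of them.

{A, B}, {A, D}, {B, C}, {B, D}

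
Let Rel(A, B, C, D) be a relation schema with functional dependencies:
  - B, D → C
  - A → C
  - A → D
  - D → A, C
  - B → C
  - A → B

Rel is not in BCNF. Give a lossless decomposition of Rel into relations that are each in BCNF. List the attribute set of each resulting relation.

{A, B, D}; {B, C}

Candidate keys of the original relation: {A}, {D}.
{A, B, C, D}: {B} determines {B, C} here but is not a superkey — split on B → C, giving {B, C} and {A, B, D}.
{B, C} is in BCNF.
{A, B, D} is in BCNF.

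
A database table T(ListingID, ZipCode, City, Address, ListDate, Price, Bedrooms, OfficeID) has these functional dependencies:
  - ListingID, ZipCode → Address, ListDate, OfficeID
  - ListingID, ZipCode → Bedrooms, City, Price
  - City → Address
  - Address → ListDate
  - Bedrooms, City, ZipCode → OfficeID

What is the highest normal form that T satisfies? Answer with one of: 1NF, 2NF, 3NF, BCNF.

Candidate key: {ListingID, ZipCode}. Prime attributes: {ListingID, ZipCode}.
For City → Address we have {City}⁺ = {Address, City, ListDate}; {City} is not a superkey, so BCNF fails.
City → Address has non-prime {Address} on the right and a non-superkey on the left, so 3NF fails.
Checking every proper subset of each key, none determines a non-prime attribute — 2NF is satisfied.

2NF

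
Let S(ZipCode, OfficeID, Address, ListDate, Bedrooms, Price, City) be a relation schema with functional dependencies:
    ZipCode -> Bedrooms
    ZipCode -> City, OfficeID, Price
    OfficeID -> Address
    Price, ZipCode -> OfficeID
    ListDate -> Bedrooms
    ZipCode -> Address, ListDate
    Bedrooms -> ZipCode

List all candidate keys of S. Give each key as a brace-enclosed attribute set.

{Bedrooms}⁺ = {Address, Bedrooms, City, ListDate, OfficeID, Price, ZipCode}, which is every attribute, so {Bedrooms} is a candidate key.
{ListDate}⁺ = {Address, Bedrooms, City, ListDate, OfficeID, Price, ZipCode}, which is every attribute, so {ListDate} is a candidate key.
{ZipCode}⁺ = {Address, Bedrooms, City, ListDate, OfficeID, Price, ZipCode}, which is every attribute, so {ZipCode} is a candidate key.
These are minimal and exhaustive — every other superkey contains one of them.

{Bedrooms}, {ListDate}, {ZipCode}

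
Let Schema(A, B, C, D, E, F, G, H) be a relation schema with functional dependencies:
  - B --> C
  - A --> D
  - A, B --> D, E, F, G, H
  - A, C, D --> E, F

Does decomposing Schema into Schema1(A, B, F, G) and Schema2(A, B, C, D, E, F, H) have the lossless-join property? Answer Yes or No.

Yes

The shared attributes are {A, B, F} and {A, B, F}⁺ = {A, B, C, D, E, F, G, H}.
Since Schema1 ⊆ {A, B, C, D, E, F, G, H}, the intersection is a superkey of Schema1; the decomposition is lossless.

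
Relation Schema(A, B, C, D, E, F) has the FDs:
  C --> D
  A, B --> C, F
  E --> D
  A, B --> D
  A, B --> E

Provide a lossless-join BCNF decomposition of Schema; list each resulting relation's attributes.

{A, B, C, E, F}; {C, D}

Candidate key of the original relation: {A, B}.
In {A, B, C, D, E, F}, {C} is not a superkey ({C}⁺ restricted to this set is {C, D}), so split on C --> D into {C, D} and {A, B, C, E, F}.
{C, D} has no BCNF violation.
{A, B, C, E, F} has no BCNF violation.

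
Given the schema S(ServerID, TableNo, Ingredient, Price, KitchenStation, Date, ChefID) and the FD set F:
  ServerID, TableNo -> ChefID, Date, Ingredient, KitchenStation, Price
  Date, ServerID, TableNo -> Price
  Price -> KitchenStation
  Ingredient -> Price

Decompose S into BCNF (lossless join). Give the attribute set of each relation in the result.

Candidate key of the original relation: {ServerID, TableNo}.
In {ChefID, Date, Ingredient, KitchenStation, Price, ServerID, TableNo}, {Price} is not a superkey ({Price}⁺ restricted to this set is {KitchenStation, Price}), so split on Price -> KitchenStation into {KitchenStation, Price} and {ChefID, Date, Ingredient, Price, ServerID, TableNo}.
{KitchenStation, Price}: every determinant is a superkey — BCNF.
In {ChefID, Date, Ingredient, Price, ServerID, TableNo}, {Ingredient} is not a superkey ({Ingredient}⁺ restricted to this set is {Ingredient, Price}), so split on Ingredient -> Price into {Ingredient, Price} and {ChefID, Date, Ingredient, ServerID, TableNo}.
{Ingredient, Price}: every determinant is a superkey — BCNF.
{ChefID, Date, Ingredient, ServerID, TableNo}: every determinant is a superkey — BCNF.

{ChefID, Date, Ingredient, ServerID, TableNo}; {Ingredient, Price}; {KitchenStation, Price}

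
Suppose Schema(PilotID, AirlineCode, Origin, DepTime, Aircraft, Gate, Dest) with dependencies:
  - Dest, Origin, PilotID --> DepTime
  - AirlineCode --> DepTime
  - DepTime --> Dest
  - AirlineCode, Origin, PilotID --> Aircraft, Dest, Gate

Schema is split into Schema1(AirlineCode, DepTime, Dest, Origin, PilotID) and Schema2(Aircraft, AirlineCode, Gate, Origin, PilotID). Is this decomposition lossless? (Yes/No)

Yes

The shared attributes are {AirlineCode, Origin, PilotID} and {AirlineCode, Origin, PilotID}⁺ = {Aircraft, AirlineCode, DepTime, Dest, Gate, Origin, PilotID}.
This includes all of Schema1, so the common attributes are a superkey of Schema1 — the join is lossless.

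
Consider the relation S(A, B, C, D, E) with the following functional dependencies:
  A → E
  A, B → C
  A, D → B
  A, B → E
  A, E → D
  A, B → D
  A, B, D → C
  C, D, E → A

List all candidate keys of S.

{A} is a candidate key since {A}⁺ = {A, B, C, D, E} covers every attribute.
{C, D, E} is a candidate key since {C, D, E}⁺ = {A, B, C, D, E} covers every attribute.
No proper subset of any of these is a key, and no other minimal superkey exists.

{A}, {C, D, E}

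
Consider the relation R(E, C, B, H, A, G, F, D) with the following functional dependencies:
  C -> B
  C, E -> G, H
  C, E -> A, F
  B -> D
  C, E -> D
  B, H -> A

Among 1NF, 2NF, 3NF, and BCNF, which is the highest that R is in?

1NF

Candidate key: {C, E}. Prime attributes: {C, E}.
C -> B breaks BCNF: {C}⁺ = {B, C, D}, so {C} is not a superkey.
Because {B} is non-prime and the left side of C -> B is not a superkey, the relation is not in 3NF.
{C} is a proper subset of the key {C, E}, and {C}⁺ contains the non-prime attributes {B, D} — a partial dependency, so 2NF is violated.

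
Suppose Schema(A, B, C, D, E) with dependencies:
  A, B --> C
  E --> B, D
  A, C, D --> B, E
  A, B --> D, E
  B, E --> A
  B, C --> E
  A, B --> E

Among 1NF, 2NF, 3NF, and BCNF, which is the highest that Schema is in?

BCNF

Candidate keys: {A, B}, {A, C, D}, {B, C}, {E}. Prime attributes: {A, B, C, D, E}.
The left-hand side of every FD is a superkey, so BCNF is satisfied.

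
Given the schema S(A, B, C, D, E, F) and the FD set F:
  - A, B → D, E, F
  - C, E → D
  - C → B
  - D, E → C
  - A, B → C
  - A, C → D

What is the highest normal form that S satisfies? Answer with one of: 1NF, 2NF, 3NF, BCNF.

Candidate keys: {A, B}, {A, C}, {A, D, E}. Prime attributes: {A, B, C, D, E}.
C, E → D: {C, E}⁺ = {B, C, D, E}, which is not all of the attributes, so the left side is not a superkey — BCNF is violated.
But every attribute on its right side ({D}) is prime, and the same holds for every other non-superkey FD, so 3NF still holds.

3NF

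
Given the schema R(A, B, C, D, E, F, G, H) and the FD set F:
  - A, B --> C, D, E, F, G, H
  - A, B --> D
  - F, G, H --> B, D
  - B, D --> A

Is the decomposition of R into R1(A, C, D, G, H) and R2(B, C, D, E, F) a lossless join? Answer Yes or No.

No

R1 ∩ R2 = {C, D}; its closure under F is {C, D}.
R1 ⊄ {C, D} and R2 ⊄ {C, D}, so the split is lossy.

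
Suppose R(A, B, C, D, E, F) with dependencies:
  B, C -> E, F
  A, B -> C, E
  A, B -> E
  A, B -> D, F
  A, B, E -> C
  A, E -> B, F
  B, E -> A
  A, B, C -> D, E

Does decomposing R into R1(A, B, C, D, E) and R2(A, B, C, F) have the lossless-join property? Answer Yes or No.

Common attributes: {A, B, C}; their closure is {A, B, C, D, E, F}.
Since R1 ⊆ {A, B, C, D, E, F}, the intersection is a superkey of R1; the decomposition is lossless.

Yes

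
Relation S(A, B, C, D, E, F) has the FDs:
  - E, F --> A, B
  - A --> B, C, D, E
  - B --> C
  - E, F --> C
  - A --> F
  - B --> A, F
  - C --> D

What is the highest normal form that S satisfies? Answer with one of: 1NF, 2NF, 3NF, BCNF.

Candidate keys: {A}, {B}, {E, F}. Prime attributes: {A, B, E, F}.
C --> D breaks BCNF: {C}⁺ = {C, D}, so {C} is not a superkey.
C --> D has non-prime {D} on the right and a non-superkey on the left, so 3NF fails.
Checking every proper subset of each key, none determines a non-prime attribute — 2NF is satisfied.

2NF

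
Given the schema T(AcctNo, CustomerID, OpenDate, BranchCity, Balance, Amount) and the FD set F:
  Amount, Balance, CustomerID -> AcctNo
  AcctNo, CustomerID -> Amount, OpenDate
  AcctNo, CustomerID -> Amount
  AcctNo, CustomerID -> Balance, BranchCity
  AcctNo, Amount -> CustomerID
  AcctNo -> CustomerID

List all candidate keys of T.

{AcctNo} is a candidate key since {AcctNo}⁺ = {AcctNo, Amount, Balance, BranchCity, CustomerID, OpenDate} covers every attribute.
{Amount, Balance, CustomerID} is a candidate key since {Amount, Balance, CustomerID}⁺ = {AcctNo, Amount, Balance, BranchCity, CustomerID, OpenDate} covers every attribute.
Any other superkey properly contains one of these, so there are no further candidate keys.

{AcctNo}, {Amount, Balance, CustomerID}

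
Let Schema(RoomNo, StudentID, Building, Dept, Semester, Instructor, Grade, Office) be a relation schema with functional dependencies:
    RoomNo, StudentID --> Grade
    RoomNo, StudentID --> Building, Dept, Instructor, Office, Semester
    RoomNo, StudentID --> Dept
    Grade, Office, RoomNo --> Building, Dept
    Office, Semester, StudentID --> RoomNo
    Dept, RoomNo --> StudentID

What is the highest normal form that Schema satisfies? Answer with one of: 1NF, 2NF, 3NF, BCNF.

Candidate keys: {Dept, RoomNo}, {Grade, Office, RoomNo}, {Office, Semester, StudentID}, {RoomNo, StudentID}. Prime attributes: {Dept, Grade, Office, RoomNo, Semester, StudentID}.
The left-hand side of every FD is a superkey, so BCNF is satisfied.

BCNF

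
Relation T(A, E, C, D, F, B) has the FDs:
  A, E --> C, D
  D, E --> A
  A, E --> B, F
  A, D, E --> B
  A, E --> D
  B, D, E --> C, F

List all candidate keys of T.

{A, E}, {D, E}

Attributes never on any right-hand side: {E} — every candidate key must contain it.
Closure of {A, E} is {A, B, C, D, E, F}, the whole schema; {A, E} is a candidate key.
Closure of {D, E} is {A, B, C, D, E, F}, the whole schema; {D, E} is a candidate key.
No proper subset of any of these is a key, and no other minimal superkey exists.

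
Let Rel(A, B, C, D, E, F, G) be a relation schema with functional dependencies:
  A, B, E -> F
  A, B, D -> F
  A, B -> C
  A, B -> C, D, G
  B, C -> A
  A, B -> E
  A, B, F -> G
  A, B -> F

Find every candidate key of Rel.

{A, B}, {B, C}

Attributes never on any right-hand side: {B} — every candidate key must contain it.
Closure of {A, B} is {A, B, C, D, E, F, G}, the whole schema; {A, B} is a candidate key.
Closure of {B, C} is {A, B, C, D, E, F, G}, the whole schema; {B, C} is a candidate key.
These are minimal and exhaustive — every other superkey contains one of them.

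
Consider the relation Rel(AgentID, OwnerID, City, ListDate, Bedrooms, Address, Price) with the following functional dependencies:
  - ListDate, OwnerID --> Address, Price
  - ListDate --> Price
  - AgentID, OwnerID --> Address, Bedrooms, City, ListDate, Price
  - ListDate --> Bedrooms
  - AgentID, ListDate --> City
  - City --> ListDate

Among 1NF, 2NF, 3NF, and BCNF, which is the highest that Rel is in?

Candidate key: {AgentID, OwnerID}. Prime attributes: {AgentID, OwnerID}.
ListDate, OwnerID --> Address, Price: {ListDate, OwnerID}⁺ = {Address, Bedrooms, ListDate, OwnerID, Price}, which is not all of the attributes, so the left side is not a superkey — BCNF is violated.
ListDate, OwnerID --> Address, Price has non-prime {Address, Price} on the right and a non-superkey on the left, so 3NF fails.
No non-prime attribute depends on a proper subset of any candidate key, so 2NF holds.

2NF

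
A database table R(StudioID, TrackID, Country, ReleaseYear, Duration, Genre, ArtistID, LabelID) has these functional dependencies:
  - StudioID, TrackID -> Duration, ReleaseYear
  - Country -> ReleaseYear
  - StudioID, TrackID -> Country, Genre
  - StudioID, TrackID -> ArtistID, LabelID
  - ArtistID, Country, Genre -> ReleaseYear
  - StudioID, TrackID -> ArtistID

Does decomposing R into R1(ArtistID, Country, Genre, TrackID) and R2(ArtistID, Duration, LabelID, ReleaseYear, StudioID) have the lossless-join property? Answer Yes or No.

R1 ∩ R2 = {ArtistID}; its closure under F is {ArtistID}.
R1 ⊄ {ArtistID} and R2 ⊄ {ArtistID}, so the split is lossy.

No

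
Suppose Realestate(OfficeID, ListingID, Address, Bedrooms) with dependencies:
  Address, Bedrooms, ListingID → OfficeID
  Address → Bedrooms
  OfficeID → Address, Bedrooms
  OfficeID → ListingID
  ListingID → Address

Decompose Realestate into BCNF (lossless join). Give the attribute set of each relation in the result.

{Address, Bedrooms}; {Address, ListingID, OfficeID}

Candidate keys of the original relation: {ListingID}, {OfficeID}.
{Address, Bedrooms, ListingID, OfficeID}: {Address} determines {Address, Bedrooms} here but is not a superkey — split on Address → Bedrooms, giving {Address, Bedrooms} and {Address, ListingID, OfficeID}.
{Address, Bedrooms}: every determinant is a superkey — BCNF.
{Address, ListingID, OfficeID}: every determinant is a superkey — BCNF.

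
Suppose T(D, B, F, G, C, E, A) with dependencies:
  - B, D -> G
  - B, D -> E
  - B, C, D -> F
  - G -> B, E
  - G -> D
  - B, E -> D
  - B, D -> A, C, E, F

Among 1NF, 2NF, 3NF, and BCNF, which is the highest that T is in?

BCNF

Candidate keys: {B, D}, {B, E}, {G}. Prime attributes: {B, D, E, G}.
Every FD has a superkey on the left, so the relation is in BCNF.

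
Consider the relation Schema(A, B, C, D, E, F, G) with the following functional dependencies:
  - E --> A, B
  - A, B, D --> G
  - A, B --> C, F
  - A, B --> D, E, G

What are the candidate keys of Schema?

{A, B}, {E}

{E}⁺ = {A, B, C, D, E, F, G} — all of the relation — so {E} is a candidate key.
{A, B}⁺ = {A, B, C, D, E, F, G} — all of the relation — so {A, B} is a candidate key.
These are minimal and exhaustive — every other superkey contains one of them.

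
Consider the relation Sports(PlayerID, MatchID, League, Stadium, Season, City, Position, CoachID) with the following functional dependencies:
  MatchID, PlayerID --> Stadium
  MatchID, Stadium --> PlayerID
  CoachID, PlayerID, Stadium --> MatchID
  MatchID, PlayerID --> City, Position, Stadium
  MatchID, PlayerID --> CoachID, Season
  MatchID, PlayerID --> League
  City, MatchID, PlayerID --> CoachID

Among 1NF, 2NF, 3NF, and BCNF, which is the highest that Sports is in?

Candidate keys: {CoachID, PlayerID, Stadium}, {MatchID, PlayerID}, {MatchID, Stadium}. Prime attributes: {CoachID, MatchID, PlayerID, Stadium}.
The left-hand side of every FD is a superkey, so BCNF is satisfied.

BCNF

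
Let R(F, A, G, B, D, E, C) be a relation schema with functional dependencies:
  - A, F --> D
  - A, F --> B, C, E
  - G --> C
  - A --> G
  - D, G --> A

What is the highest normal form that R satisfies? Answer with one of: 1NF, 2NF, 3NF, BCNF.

1NF

Candidate keys: {A, F}, {D, F, G}. Prime attributes: {A, D, F, G}.
G --> C: {G}⁺ = {C, G}, which is not all of the attributes, so the left side is not a superkey — BCNF is violated.
Because {C} is non-prime and the left side of G --> C is not a superkey, the relation is not in 3NF.
Since {A} ⊂ {A, F} and {A}⁺ ⊇ {C} with {C} non-prime, there is a partial dependency; 2NF fails.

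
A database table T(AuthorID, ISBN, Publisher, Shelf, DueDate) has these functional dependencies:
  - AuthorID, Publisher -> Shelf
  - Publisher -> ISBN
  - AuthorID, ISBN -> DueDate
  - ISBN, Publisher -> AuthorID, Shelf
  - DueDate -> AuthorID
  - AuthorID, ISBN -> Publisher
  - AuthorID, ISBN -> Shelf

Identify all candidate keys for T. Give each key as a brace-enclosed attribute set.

{Publisher} is a candidate key since {Publisher}⁺ = {AuthorID, DueDate, ISBN, Publisher, Shelf} covers every attribute.
{AuthorID, ISBN} is a candidate key since {AuthorID, ISBN}⁺ = {AuthorID, DueDate, ISBN, Publisher, Shelf} covers every attribute.
{DueDate, ISBN} is a candidate key since {DueDate, ISBN}⁺ = {AuthorID, DueDate, ISBN, Publisher, Shelf} covers every attribute.
Any other superkey properly contains one of these, so there are no further candidate keys.

{AuthorID, ISBN}, {DueDate, ISBN}, {Publisher}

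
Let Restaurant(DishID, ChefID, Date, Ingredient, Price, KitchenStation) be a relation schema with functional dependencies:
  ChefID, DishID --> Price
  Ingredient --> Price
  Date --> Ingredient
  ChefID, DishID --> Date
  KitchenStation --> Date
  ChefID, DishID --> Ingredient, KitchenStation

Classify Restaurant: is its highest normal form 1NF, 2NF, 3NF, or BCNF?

Candidate key: {ChefID, DishID}. Prime attributes: {ChefID, DishID}.
Ingredient --> Price: {Ingredient}⁺ = {Ingredient, Price}, which is not all of the attributes, so the left side is not a superkey — BCNF is violated.
Because {Price} is non-prime and the left side of Ingredient --> Price is not a superkey, the relation is not in 3NF.
No proper subset of a key has a non-prime attribute in its closure, so there is no partial dependency; 2NF holds.

2NF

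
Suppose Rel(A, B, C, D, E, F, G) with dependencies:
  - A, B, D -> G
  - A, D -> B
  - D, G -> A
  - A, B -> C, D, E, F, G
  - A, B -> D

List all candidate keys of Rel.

{A, B}, {A, D}, {D, G}

{A, B}⁺ = {A, B, C, D, E, F, G} — all of the relation — so {A, B} is a candidate key.
{A, D}⁺ = {A, B, C, D, E, F, G} — all of the relation — so {A, D} is a candidate key.
{D, G}⁺ = {A, B, C, D, E, F, G} — all of the relation — so {D, G} is a candidate key.
Any other superkey properly contains one of these, so there are no further candidate keys.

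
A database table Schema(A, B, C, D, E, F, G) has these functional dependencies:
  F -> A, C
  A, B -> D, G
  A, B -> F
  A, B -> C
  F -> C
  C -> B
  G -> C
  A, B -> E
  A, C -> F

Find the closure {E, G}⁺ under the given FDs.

Start with {E, G}.
G -> C applies; add {C} → now {C, E, G}.
C -> B applies; add {B} → now {B, C, E, G}.
No further FD applies.

{B, C, E, G}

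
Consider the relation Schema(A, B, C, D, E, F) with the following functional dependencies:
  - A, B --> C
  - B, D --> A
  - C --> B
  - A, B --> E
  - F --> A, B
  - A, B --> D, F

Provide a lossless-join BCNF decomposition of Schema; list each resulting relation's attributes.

Candidate keys of the original relation: {A, B}, {A, C}, {B, D}, {C, D}, {F}.
{A, B, C, D, E, F}: {C} determines {B, C} here but is not a superkey — split on C --> B, giving {B, C} and {A, C, D, E, F}.
{B, C}: every determinant is a superkey — BCNF.
{A, C, D, E, F}: every determinant is a superkey — BCNF.

{A, C, D, E, F}; {B, C}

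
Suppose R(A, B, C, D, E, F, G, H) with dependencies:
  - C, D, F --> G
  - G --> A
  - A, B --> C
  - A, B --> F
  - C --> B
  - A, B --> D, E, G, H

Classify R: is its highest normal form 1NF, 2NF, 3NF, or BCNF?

3NF

Candidate keys: {A, B}, {A, C}, {B, G}, {C, D, F}, {C, G}. Prime attributes: {A, B, C, D, F, G}.
G --> A breaks BCNF: {G}⁺ = {A, G}, so {G} is not a superkey.
But every attribute on its right side ({A}) is prime, and the same holds for every other non-superkey FD, so 3NF still holds.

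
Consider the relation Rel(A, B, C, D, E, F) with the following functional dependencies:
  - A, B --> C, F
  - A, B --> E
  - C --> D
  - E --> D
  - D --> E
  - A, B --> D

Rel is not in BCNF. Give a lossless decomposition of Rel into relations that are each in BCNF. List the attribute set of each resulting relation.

{A, B, C, F}; {C, E}; {D, E}

Candidate key of the original relation: {A, B}.
In {A, B, C, D, E, F}, {C} is not a superkey ({C}⁺ restricted to this set is {C, D, E}), so split on C --> D, E into {C, D, E} and {A, B, C, F}.
In {C, D, E}, {E} is not a superkey ({E}⁺ restricted to this set is {D, E}), so split on E --> D into {D, E} and {C, E}.
{D, E} has no BCNF violation.
{C, E} has no BCNF violation.
{A, B, C, F} has no BCNF violation.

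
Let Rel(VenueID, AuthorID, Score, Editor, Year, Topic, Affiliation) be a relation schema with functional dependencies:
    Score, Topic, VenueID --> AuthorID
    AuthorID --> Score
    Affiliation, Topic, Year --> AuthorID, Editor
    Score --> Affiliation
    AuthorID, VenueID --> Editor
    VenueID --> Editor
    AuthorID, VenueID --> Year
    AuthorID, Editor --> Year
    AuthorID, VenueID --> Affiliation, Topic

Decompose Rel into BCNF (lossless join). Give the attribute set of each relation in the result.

{Affiliation, Score}; {AuthorID, Score}; {AuthorID, Topic, VenueID, Year}; {Editor, VenueID}

Candidate keys of the original relation: {Affiliation, Topic, VenueID, Year}, {AuthorID, VenueID}, {Score, Topic, VenueID}.
Within {Affiliation, AuthorID, Editor, Score, Topic, VenueID, Year}: {AuthorID}⁺ ∩ {Affiliation, AuthorID, Editor, Score, Topic, VenueID, Year} = {Affiliation, AuthorID, Score}, not the whole set, so AuthorID --> Affiliation, Score violates BCNF; decompose into {Affiliation, AuthorID, Score} and {AuthorID, Editor, Topic, VenueID, Year}.
Within {Affiliation, AuthorID, Score}: {Score}⁺ ∩ {Affiliation, AuthorID, Score} = {Affiliation, Score}, not the whole set, so Score --> Affiliation violates BCNF; decompose into {Affiliation, Score} and {AuthorID, Score}.
{Affiliation, Score} has no BCNF violation.
{AuthorID, Score} has no BCNF violation.
Within {AuthorID, Editor, Topic, VenueID, Year}: {VenueID}⁺ ∩ {AuthorID, Editor, Topic, VenueID, Year} = {Editor, VenueID}, not the whole set, so VenueID --> Editor violates BCNF; decompose into {Editor, VenueID} and {AuthorID, Topic, VenueID, Year}.
{Editor, VenueID} has no BCNF violation.
{AuthorID, Topic, VenueID, Year} has no BCNF violation.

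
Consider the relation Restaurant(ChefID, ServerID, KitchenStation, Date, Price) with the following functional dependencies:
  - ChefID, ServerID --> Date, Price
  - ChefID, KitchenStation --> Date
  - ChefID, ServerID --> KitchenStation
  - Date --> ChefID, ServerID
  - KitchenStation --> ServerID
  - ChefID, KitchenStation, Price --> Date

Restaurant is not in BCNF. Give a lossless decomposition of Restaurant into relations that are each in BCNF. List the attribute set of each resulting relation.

{ChefID, Date, KitchenStation, Price}; {KitchenStation, ServerID}

Candidate keys of the original relation: {ChefID, KitchenStation}, {ChefID, ServerID}, {Date}.
{ChefID, Date, KitchenStation, Price, ServerID}: {KitchenStation} determines {KitchenStation, ServerID} here but is not a superkey — split on KitchenStation --> ServerID, giving {KitchenStation, ServerID} and {ChefID, Date, KitchenStation, Price}.
{KitchenStation, ServerID} is in BCNF.
{ChefID, Date, KitchenStation, Price} is in BCNF.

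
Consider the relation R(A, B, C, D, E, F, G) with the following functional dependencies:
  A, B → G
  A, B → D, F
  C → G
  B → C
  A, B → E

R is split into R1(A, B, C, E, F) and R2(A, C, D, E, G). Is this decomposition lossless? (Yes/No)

No

Common attributes: {A, C, E}; their closure is {A, C, E, G}.
R1 ⊄ {A, C, E, G} and R2 ⊄ {A, C, E, G}, so the split is lossy.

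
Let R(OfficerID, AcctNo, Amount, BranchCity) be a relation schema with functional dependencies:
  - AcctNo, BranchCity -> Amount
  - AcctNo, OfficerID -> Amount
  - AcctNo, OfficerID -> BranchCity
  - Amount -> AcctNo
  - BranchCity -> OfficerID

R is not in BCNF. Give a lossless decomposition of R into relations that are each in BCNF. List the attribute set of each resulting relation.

{AcctNo, Amount}; {Amount, BranchCity}; {BranchCity, OfficerID}

Candidate keys of the original relation: {AcctNo, BranchCity}, {AcctNo, OfficerID}, {Amount, BranchCity}, {Amount, OfficerID}.
Within {AcctNo, Amount, BranchCity, OfficerID}: {Amount}⁺ ∩ {AcctNo, Amount, BranchCity, OfficerID} = {AcctNo, Amount}, not the whole set, so Amount -> AcctNo violates BCNF; decompose into {AcctNo, Amount} and {Amount, BranchCity, OfficerID}.
{AcctNo, Amount} is in BCNF.
Within {Amount, BranchCity, OfficerID}: {BranchCity}⁺ ∩ {Amount, BranchCity, OfficerID} = {BranchCity, OfficerID}, not the whole set, so BranchCity -> OfficerID violates BCNF; decompose into {BranchCity, OfficerID} and {Amount, BranchCity}.
{BranchCity, OfficerID} is in BCNF.
{Amount, BranchCity} is in BCNF.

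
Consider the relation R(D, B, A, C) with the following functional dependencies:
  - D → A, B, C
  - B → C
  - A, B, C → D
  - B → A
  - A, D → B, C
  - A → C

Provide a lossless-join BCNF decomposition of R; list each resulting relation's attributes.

Candidate keys of the original relation: {B}, {D}.
In {A, B, C, D}, {A} is not a superkey ({A}⁺ restricted to this set is {A, C}), so split on A → C into {A, C} and {A, B, D}.
{A, C} has no BCNF violation.
{A, B, D} has no BCNF violation.

{A, B, D}; {A, C}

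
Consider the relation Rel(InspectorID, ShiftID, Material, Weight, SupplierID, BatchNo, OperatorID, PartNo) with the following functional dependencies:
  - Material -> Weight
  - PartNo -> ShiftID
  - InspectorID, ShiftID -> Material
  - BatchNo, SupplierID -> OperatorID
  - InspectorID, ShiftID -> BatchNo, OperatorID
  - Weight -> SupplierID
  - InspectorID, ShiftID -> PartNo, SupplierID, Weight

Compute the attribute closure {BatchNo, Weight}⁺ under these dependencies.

Start with {BatchNo, Weight}.
Weight -> SupplierID applies; add {SupplierID} → now {BatchNo, SupplierID, Weight}.
BatchNo, SupplierID -> OperatorID applies; add {OperatorID} → now {BatchNo, OperatorID, SupplierID, Weight}.
No further FD applies.

{BatchNo, OperatorID, SupplierID, Weight}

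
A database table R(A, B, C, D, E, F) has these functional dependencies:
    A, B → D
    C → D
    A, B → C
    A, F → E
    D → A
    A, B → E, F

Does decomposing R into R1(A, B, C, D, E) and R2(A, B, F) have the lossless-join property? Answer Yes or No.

Common attributes: {A, B}; their closure is {A, B, C, D, E, F}.
This includes all of R1, so the common attributes are a superkey of R1 — the join is lossless.

Yes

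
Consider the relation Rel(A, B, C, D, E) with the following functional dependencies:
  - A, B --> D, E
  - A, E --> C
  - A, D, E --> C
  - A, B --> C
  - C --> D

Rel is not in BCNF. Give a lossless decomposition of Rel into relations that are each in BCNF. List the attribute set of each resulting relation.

{A, B, E}; {A, C, E}; {C, D}

Candidate key of the original relation: {A, B}.
Within {A, B, C, D, E}: {A, E}⁺ ∩ {A, B, C, D, E} = {A, C, D, E}, not the whole set, so A, E --> C, D violates BCNF; decompose into {A, C, D, E} and {A, B, E}.
Within {A, C, D, E}: {C}⁺ ∩ {A, C, D, E} = {C, D}, not the whole set, so C --> D violates BCNF; decompose into {C, D} and {A, C, E}.
{C, D}: every determinant is a superkey — BCNF.
{A, C, E}: every determinant is a superkey — BCNF.
{A, B, E}: every determinant is a superkey — BCNF.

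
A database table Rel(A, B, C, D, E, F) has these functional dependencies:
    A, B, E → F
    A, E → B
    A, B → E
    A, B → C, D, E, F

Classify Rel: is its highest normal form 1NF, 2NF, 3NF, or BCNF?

Candidate keys: {A, B}, {A, E}. Prime attributes: {A, B, E}.
Every FD has a superkey on the left, so the relation is in BCNF.

BCNF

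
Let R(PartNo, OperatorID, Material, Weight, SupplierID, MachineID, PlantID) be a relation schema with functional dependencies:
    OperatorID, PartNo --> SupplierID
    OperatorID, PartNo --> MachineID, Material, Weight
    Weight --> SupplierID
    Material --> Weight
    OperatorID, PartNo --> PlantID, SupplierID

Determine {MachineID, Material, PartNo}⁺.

Start with {MachineID, Material, PartNo}.
Material --> Weight applies; add {Weight} → now {MachineID, Material, PartNo, Weight}.
Weight --> SupplierID applies; add {SupplierID} → now {MachineID, Material, PartNo, SupplierID, Weight}.
No further FD applies.

{MachineID, Material, PartNo, SupplierID, Weight}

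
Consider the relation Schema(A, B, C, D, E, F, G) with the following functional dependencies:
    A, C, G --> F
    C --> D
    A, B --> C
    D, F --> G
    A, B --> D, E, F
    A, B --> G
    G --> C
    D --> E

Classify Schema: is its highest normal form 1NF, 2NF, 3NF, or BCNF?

Candidate key: {A, B}. Prime attributes: {A, B}.
A, C, G --> F breaks BCNF: {A, C, G}⁺ = {A, C, D, E, F, G}, so {A, C, G} is not a superkey.
A, C, G --> F has non-prime {F} on the right and a non-superkey on the left, so 3NF fails.
No proper subset of a key has a non-prime attribute in its closure, so there is no partial dependency; 2NF holds.

2NF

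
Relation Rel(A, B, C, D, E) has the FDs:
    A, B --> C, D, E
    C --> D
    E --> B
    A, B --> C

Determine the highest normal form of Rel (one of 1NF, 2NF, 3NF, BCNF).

Candidate keys: {A, B}, {A, E}. Prime attributes: {A, B, E}.
For C --> D we have {C}⁺ = {C, D}; {C} is not a superkey, so BCNF fails.
C --> D has non-prime {D} on the right and a non-superkey on the left, so 3NF fails.
No proper subset of a key has a non-prime attribute in its closure, so there is no partial dependency; 2NF holds.

2NF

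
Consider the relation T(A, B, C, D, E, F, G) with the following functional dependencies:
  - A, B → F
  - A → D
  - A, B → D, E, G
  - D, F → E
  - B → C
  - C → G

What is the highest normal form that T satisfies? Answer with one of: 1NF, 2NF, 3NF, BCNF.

Candidate key: {A, B}. Prime attributes: {A, B}.
For A → D we have {A}⁺ = {A, D}; {A} is not a superkey, so BCNF fails.
A → D has non-prime {D} on the right and a non-superkey on the left, so 3NF fails.
{A} is a proper subset of the key {A, B}, and {A}⁺ contains the non-prime attribute {D} — a partial dependency, so 2NF is violated.

1NF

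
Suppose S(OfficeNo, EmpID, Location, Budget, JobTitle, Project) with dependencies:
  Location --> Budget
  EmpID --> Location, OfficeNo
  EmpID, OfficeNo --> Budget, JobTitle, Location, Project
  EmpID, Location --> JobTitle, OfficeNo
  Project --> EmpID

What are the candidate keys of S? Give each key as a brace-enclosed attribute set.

{EmpID}⁺ = {Budget, EmpID, JobTitle, Location, OfficeNo, Project} — all of the relation — so {EmpID} is a candidate key.
{Project}⁺ = {Budget, EmpID, JobTitle, Location, OfficeNo, Project} — all of the relation — so {Project} is a candidate key.
Any other superkey properly contains one of these, so there are no further candidate keys.

{EmpID}, {Project}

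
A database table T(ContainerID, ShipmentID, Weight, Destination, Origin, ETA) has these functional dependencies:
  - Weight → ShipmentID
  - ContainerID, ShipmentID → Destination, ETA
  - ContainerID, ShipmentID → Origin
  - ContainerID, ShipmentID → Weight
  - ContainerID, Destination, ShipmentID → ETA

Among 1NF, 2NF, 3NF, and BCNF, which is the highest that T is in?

3NF

Candidate keys: {ContainerID, ShipmentID}, {ContainerID, Weight}. Prime attributes: {ContainerID, ShipmentID, Weight}.
Weight → ShipmentID: {Weight}⁺ = {ShipmentID, Weight}, which is not all of the attributes, so the left side is not a superkey — BCNF is violated.
But every attribute on its right side ({ShipmentID}) is prime, and the same holds for every other non-superkey FD, so 3NF still holds.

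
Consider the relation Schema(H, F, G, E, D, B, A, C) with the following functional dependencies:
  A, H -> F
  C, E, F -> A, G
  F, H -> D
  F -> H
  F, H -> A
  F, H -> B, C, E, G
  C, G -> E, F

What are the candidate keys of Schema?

{A, H}, {C, G}, {F}

{F}⁺ = {A, B, C, D, E, F, G, H}, which is every attribute, so {F} is a candidate key.
{A, H}⁺ = {A, B, C, D, E, F, G, H}, which is every attribute, so {A, H} is a candidate key.
{C, G}⁺ = {A, B, C, D, E, F, G, H}, which is every attribute, so {C, G} is a candidate key.
These are minimal and exhaustive — every other superkey contains one of them.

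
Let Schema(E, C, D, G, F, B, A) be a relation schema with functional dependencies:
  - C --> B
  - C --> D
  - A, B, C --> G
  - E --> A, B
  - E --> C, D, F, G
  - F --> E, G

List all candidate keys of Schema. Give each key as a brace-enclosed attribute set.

{E}, {F}

{E}⁺ = {A, B, C, D, E, F, G} — all of the relation — so {E} is a candidate key.
{F}⁺ = {A, B, C, D, E, F, G} — all of the relation — so {F} is a candidate key.
No proper subset of any of these is a key, and no other minimal superkey exists.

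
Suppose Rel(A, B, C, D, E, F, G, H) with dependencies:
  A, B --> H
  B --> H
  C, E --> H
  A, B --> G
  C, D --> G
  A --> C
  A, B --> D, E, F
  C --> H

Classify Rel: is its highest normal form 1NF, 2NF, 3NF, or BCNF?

Candidate key: {A, B}. Prime attributes: {A, B}.
For B --> H we have {B}⁺ = {B, H}; {B} is not a superkey, so BCNF fails.
Because {H} is non-prime and the left side of B --> H is not a superkey, the relation is not in 3NF.
The proper key subset {A} of {A, B} determines non-prime {C, H}, so the relation is not even in 2NF.

1NF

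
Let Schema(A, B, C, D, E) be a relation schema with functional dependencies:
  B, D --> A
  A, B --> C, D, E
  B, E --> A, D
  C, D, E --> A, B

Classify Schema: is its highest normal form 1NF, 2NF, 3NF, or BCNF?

BCNF

Candidate keys: {A, B}, {B, D}, {B, E}, {C, D, E}. Prime attributes: {A, B, C, D, E}.
Each dependency's left side is a superkey — BCNF holds.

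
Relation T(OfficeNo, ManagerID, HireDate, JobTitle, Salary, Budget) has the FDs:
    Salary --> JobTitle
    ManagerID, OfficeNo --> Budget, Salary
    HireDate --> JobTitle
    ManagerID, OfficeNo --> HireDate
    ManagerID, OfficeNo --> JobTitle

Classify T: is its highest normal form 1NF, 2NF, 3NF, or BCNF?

2NF

Candidate key: {ManagerID, OfficeNo}. Prime attributes: {ManagerID, OfficeNo}.
For Salary --> JobTitle we have {Salary}⁺ = {JobTitle, Salary}; {Salary} is not a superkey, so BCNF fails.
Because {JobTitle} is non-prime and the left side of Salary --> JobTitle is not a superkey, the relation is not in 3NF.
Checking every proper subset of each key, none determines a non-prime attribute — 2NF is satisfied.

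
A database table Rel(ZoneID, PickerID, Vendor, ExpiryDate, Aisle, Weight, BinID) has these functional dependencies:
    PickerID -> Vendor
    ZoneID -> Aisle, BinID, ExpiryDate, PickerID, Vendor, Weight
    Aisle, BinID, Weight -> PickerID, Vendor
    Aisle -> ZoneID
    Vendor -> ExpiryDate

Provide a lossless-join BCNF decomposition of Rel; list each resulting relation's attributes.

{Aisle, BinID, PickerID, Weight, ZoneID}; {ExpiryDate, Vendor}; {PickerID, Vendor}

Candidate keys of the original relation: {Aisle}, {ZoneID}.
In {Aisle, BinID, ExpiryDate, PickerID, Vendor, Weight, ZoneID}, {PickerID} is not a superkey ({PickerID}⁺ restricted to this set is {ExpiryDate, PickerID, Vendor}), so split on PickerID -> ExpiryDate, Vendor into {ExpiryDate, PickerID, Vendor} and {Aisle, BinID, PickerID, Weight, ZoneID}.
In {ExpiryDate, PickerID, Vendor}, {Vendor} is not a superkey ({Vendor}⁺ restricted to this set is {ExpiryDate, Vendor}), so split on Vendor -> ExpiryDate into {ExpiryDate, Vendor} and {PickerID, Vendor}.
{ExpiryDate, Vendor} has no BCNF violation.
{PickerID, Vendor} has no BCNF violation.
{Aisle, BinID, PickerID, Weight, ZoneID} has no BCNF violation.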